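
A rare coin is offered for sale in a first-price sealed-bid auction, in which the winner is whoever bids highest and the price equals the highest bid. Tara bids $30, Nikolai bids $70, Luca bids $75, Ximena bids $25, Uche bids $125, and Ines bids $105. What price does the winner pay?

Sorted high to low: Uche $125, then Ines $105, then Luca $75, then Nikolai $70, then Tara $30, then Ximena $25.
Uche is the highest bidder, so Uche wins.
Under the first-price rule, the price is the highest bid: $125.

The winner pays $125.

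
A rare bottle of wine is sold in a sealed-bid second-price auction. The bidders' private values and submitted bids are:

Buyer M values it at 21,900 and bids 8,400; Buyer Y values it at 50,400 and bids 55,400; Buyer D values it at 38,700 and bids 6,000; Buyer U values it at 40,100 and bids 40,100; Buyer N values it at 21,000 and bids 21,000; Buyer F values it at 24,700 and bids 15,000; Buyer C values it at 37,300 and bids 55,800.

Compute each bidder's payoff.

Buyer M 0, Buyer Y 0, Buyer D 0, Buyer U 0, Buyer N 0, Buyer F 0, Buyer C -18,100.

Sorted high to low: Buyer C 55,800; Buyer Y 55,400; Buyer U 40,100; Buyer N 21,000; Buyer F 15,000; Buyer M 8,400; Buyer D 6,000.
Buyer C has the top bid and wins; the price is the second-highest bid, 55,400.
Buyer C's payoff = 37,300 − 55,400 = -18,100. All other bidders lose, so their payoff is 0.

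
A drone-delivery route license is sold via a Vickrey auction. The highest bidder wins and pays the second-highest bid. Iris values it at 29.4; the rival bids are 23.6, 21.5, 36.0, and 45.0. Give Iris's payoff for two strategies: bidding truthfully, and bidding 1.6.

The highest competing bid is 45.0.
Bidding truthfully at 29.4: the top bid is 45.0 (a rival), so Iris loses. Payoff = 0.0.
Bidding 1.6: the top bid is 45.0 (a rival), so Iris loses. Payoff = 0.0.
The bid only affects whether you win, not the price — here both bids land on the same side of the top rival bid, so the deviation is payoff-neutral.

Truthful: 0.0; alternative: 0.0.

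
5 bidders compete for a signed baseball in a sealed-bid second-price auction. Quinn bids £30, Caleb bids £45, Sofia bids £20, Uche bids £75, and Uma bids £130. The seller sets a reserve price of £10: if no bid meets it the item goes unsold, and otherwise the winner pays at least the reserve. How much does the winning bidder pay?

The winner pays £75.

Sorted high to low: Uma £130; Uche £75; Caleb £45; Quinn £30; Sofia £20.
Uma has the highest bid, so Uma wins.
The second-highest bid is £75, which exceeds the reserve, so that sets the price.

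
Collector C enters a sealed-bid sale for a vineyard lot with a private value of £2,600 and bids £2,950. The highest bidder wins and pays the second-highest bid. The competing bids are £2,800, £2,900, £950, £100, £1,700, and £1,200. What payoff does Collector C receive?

Highest competing bid: £2,900.
Collector C's bid £2,950 is the highest overall, so Collector C wins and pays the second-highest bid, £2,900.
Payoff = value − price = £2,600 − £2,900 = -£300.
Overbidding won the item at a price above value — truthful bidding would have avoided this loss.

Payoff = -£300.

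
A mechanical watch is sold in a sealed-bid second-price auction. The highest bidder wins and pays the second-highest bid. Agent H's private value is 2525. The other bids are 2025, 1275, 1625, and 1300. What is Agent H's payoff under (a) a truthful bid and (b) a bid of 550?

The highest competing bid is 2025.
Bidding truthfully at 2525: Agent H has the top bid, wins, and pays the second-highest bid 2025. Payoff = 2525 − 2025 = 500.
Bidding 550: the top bid is 2025 (a rival), so Agent H loses. Payoff = 0.

Truthful: 500; alternative: 0.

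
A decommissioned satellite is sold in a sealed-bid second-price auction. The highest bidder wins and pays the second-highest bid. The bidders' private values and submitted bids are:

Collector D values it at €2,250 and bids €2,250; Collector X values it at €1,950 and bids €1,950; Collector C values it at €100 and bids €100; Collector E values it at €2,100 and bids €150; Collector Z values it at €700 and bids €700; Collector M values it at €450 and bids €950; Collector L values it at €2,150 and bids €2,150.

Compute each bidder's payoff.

Collector D €100, Collector X €0, Collector C €0, Collector E €0, Collector Z €0, Collector M €0, Collector L €0.

Ranking the bids: Collector D €2,250 > Collector L €2,150 > Collector X €1,950 > Collector M €950 > Collector Z €700 > Collector E €150 > Collector C €100.
Collector D has the top bid and wins; the price is the second-highest bid, €2,150.
Collector D's payoff = €2,250 − €2,150 = €100. All other bidders lose, so their payoff is 0.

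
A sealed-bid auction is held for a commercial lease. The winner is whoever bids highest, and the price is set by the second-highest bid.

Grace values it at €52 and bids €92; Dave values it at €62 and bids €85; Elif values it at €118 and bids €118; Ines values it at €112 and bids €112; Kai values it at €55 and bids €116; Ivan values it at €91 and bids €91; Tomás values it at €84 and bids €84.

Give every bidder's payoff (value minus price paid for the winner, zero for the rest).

Payoffs: Grace €0, Dave €0, Elif €2, Ines €0, Kai €0, Ivan €0, Tomás €0.

Bids in descending order: Elif €118; Kai €116; Ines €112; Grace €92; Ivan €91; Dave €85; Tomás €84.
Elif has the top bid and wins; the price is the second-highest bid, €116.
Elif's payoff = €118 − €116 = €2. All other bidders lose, so their payoff is 0.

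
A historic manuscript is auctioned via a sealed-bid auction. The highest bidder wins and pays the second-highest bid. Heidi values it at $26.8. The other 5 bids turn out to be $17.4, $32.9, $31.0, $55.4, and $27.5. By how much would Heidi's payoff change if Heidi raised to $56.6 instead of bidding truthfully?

The highest competing bid is $55.4.
Bidding truthfully at $26.8: the top bid is $55.4 (a rival), so Heidi loses. Payoff = $0.0.
Bidding $56.6: Heidi has the top bid, wins, and pays the second-highest bid $55.4. Payoff = $26.8 − $55.4 = -$28.6.
Change = -$28.6 − $0.0 = -$28.6.

-$28.6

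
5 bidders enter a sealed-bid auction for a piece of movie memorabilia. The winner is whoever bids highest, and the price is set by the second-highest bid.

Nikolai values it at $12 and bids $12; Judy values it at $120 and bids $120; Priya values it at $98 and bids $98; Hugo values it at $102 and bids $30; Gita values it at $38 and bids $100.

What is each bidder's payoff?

Bids in descending order: Judy $120 > Gita $100 > Priya $98 > Hugo $30 > Nikolai $12.
Judy has the top bid and wins; the price is the second-highest bid, $100.
Judy's payoff = $120 − $100 = $20. All other bidders lose, so their payoff is 0.

Payoffs: Nikolai $0, Judy $20, Priya $0, Hugo $0, Gita $0.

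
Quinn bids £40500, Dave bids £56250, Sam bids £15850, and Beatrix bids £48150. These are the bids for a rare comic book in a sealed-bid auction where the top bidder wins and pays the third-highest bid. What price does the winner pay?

Ordered from highest: Dave £56250, then Beatrix £48150, then Quinn £40500, then Sam £15850.
Dave is the highest bidder, so Dave wins.
Under the third-price rule, the price is the third-highest bid: £40500.

The winner pays £40500.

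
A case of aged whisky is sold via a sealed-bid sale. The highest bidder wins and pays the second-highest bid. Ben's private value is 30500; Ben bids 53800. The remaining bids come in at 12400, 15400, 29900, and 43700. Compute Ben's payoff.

Ben's payoff: -13200.

Highest competing bid: 43700.
Ben's bid 53800 is the highest overall, so Ben wins and pays the second-highest bid, 43700.
Payoff = value − price = 30500 − 43700 = -13200.
Overbidding won the item at a price above value — truthful bidding would have avoided this loss.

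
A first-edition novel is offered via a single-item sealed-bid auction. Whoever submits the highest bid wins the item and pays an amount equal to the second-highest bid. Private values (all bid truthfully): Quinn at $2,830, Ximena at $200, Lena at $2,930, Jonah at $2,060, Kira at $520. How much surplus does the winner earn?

$100

Ranking the bids: Lena $2,930, then Quinn $2,830, then Jonah $2,060, then Kira $520, then Ximena $200.
Lena wins with the top bid and pays the second-highest, $2,830.
Surplus = $2,930 − $2,830 = $100.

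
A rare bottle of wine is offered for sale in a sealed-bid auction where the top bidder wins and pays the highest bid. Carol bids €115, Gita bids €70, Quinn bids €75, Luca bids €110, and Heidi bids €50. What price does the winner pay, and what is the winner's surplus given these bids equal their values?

Sorted high to low: Carol €115 > Luca €110 > Quinn €75 > Gita €70 > Heidi €50.
Carol is the highest bidder, so Carol wins.
Under the first-price rule, the price is the highest bid: €115.
Surplus = €115 − €115 = €0.

The winner pays €115 for a surplus of €0.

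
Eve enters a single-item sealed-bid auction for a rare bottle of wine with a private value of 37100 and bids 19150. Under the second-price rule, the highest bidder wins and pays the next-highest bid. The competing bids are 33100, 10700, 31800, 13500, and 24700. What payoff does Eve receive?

Payoff = 0.

Highest competing bid: 33100.
Eve's bid 19150 is not the highest, so Eve loses, pays nothing, and earns zero payoff.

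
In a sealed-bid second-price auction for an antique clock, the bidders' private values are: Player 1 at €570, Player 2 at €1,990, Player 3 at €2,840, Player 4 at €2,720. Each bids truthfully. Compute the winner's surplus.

Winner's surplus: €120.

Ranking the bids: Player 3 €2,840, then Player 4 €2,720, then Player 2 €1,990, then Player 1 €570.
Player 3 wins with the top bid and pays the second-highest, €2,720.
Surplus = €2,840 − €2,720 = €120.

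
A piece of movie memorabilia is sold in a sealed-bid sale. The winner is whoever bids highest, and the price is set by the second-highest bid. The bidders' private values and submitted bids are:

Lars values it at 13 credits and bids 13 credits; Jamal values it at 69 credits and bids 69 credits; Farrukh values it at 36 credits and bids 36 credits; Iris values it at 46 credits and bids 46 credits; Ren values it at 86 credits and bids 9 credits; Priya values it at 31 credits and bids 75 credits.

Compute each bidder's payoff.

Ordered from highest: Priya 75 credits; Jamal 69 credits; Iris 46 credits; Farrukh 36 credits; Lars 13 credits; Ren 9 credits.
Priya has the top bid and wins; the price is the second-highest bid, 69 credits.
Priya's payoff = 31 credits − 69 credits = -38 credits. All other bidders lose, so their payoff is 0.

Lars 0 credits, Jamal 0 credits, Farrukh 0 credits, Iris 0 credits, Ren 0 credits, Priya -38 credits.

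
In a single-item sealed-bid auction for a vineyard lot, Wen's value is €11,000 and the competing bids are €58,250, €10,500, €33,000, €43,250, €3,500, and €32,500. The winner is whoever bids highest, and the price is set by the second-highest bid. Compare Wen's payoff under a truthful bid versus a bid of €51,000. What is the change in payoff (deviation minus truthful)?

€0

The highest competing bid is €58,250.
Bidding truthfully at €11,000: the top bid is €58,250 (a rival), so Wen loses. Payoff = €0.
Bidding €51,000: the top bid is €58,250 (a rival), so Wen loses. Payoff = €0.
Change = €0 − €0 = €0.
The bid only affects whether you win, not the price — here both bids land on the same side of the top rival bid, so the deviation is payoff-neutral.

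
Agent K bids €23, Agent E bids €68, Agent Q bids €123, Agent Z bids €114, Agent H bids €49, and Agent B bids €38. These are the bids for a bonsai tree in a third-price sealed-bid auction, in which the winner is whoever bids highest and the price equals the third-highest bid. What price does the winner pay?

Sorted high to low: Agent Q €123; Agent Z €114; Agent E €68; Agent H €49; Agent B €38; Agent K €23.
Agent Q is the highest bidder, so Agent Q wins.
Under the third-price rule, the price is the third-highest bid: €68.

€68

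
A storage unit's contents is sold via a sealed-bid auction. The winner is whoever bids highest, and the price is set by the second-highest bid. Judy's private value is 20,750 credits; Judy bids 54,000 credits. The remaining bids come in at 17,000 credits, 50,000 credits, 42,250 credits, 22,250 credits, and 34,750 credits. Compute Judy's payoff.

Judy's payoff: -29,250 credits.

Highest competing bid: 50,000 credits.
Judy's bid 54,000 credits is the highest overall, so Judy wins and pays the second-highest bid, 50,000 credits.
Payoff = value − price = 20,750 credits − 50,000 credits = -29,250 credits.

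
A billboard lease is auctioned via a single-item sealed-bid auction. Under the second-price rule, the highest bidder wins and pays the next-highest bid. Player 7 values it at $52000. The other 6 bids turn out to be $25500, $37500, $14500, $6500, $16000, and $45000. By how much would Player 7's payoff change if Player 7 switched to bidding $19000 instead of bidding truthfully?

Change in payoff: -$7000.

The highest competing bid is $45000.
Bidding truthfully at $52000: Player 7 has the top bid, wins, and pays the second-highest bid $45000. Payoff = $52000 − $45000 = $7000.
Bidding $19000: the top bid is $45000 (a rival), so Player 7 loses. Payoff = $0.
Change = $0 − $7000 = -$7000.
Deviating from a truthful bid can only lose payoff in a second-price auction — never gain.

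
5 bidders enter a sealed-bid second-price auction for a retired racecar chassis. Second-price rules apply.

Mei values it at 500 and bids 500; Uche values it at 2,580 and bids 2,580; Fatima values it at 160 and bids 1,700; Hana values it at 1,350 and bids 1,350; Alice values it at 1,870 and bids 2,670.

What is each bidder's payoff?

Ranking the bids: Alice 2,670 > Uche 2,580 > Fatima 1,700 > Hana 1,350 > Mei 500.
Alice has the top bid and wins; the price is the second-highest bid, 2,580.
Alice's payoff = 1,870 − 2,580 = -710. All other bidders lose, so their payoff is 0.

Mei 0, Uche 0, Fatima 0, Hana 0, Alice -710.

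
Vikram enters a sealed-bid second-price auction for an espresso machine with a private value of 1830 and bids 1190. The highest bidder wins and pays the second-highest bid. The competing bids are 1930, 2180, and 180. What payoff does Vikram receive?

Payoff = 0.

Highest competing bid: 2180.
Vikram's bid 1190 is not the highest, so Vikram loses, pays nothing, and earns zero payoff.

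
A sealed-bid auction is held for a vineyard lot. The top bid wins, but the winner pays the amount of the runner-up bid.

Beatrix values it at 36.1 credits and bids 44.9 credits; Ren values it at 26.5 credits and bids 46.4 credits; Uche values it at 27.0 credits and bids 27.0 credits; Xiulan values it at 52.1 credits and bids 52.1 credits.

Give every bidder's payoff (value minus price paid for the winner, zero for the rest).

Beatrix 0.0 credits, Ren 0.0 credits, Uche 0.0 credits, Xiulan 5.7 credits.

Ordered from highest: Xiulan 52.1 credits, then Ren 46.4 credits, then Beatrix 44.9 credits, then Uche 27.0 credits.
Xiulan has the top bid and wins; the price is the second-highest bid, 46.4 credits.
Xiulan's payoff = 52.1 credits − 46.4 credits = 5.7 credits. All other bidders lose, so their payoff is 0.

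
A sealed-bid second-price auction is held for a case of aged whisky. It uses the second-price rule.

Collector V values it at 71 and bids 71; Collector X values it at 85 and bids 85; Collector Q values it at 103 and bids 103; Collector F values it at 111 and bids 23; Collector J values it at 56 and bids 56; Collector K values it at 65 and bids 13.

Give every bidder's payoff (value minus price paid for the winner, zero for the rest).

Ordered from highest: Collector Q 103; Collector X 85; Collector V 71; Collector J 56; Collector F 23; Collector K 13.
Collector Q has the top bid and wins; the price is the second-highest bid, 85.
Collector Q's payoff = 103 − 85 = 18. All other bidders lose, so their payoff is 0.

Collector V 0, Collector X 0, Collector Q 18, Collector F 0, Collector J 0, Collector K 0.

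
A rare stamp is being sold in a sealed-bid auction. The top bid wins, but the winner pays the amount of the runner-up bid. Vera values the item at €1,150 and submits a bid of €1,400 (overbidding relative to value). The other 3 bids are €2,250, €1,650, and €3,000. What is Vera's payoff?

Payoff = €0.

Highest competing bid: €3,000.
Vera's bid €1,400 is not the highest, so Vera loses, pays nothing, and earns zero payoff.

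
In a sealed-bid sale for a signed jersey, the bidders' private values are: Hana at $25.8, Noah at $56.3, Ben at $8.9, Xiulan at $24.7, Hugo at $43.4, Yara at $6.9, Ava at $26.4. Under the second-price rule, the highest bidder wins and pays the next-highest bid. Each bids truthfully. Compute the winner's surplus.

Ranking the bids: Noah $56.3 > Hugo $43.4 > Ava $26.4 > Hana $25.8 > Xiulan $24.7 > Ben $8.9 > Yara $6.9.
Noah wins with the top bid and pays the second-highest, $43.4.
Surplus = $56.3 − $43.4 = $12.9.

Winner's surplus: $12.9.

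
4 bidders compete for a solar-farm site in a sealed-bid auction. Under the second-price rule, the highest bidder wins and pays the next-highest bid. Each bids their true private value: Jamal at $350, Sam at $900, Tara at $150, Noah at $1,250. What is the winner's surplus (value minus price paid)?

Bids in descending order: Noah $1,250, then Sam $900, then Jamal $350, then Tara $150.
Noah wins with the top bid and pays the second-highest, $900.
Surplus = $1,250 − $900 = $350.

Surplus = $350.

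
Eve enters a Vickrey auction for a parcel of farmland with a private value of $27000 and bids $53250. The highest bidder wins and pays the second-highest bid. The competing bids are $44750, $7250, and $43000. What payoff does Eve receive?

Highest competing bid: $44750.
Eve's bid $53250 is the highest overall, so Eve wins and pays the second-highest bid, $44750.
Payoff = value − price = $27000 − $44750 = -$17750.

-$17750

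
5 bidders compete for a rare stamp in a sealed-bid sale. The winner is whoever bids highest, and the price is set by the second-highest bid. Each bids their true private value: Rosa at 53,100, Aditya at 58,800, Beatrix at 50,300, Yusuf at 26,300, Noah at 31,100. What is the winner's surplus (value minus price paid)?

Sorted high to low: Aditya 58,800 > Rosa 53,100 > Beatrix 50,300 > Noah 31,100 > Yusuf 26,300.
Aditya wins with the top bid and pays the second-highest, 53,100.
Surplus = 58,800 − 53,100 = 5,700.

Surplus = 5,700.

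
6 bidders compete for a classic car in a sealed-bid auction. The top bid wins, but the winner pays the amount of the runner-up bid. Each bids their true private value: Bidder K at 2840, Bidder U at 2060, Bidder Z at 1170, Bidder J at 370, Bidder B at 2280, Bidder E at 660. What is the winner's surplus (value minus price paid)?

Ordered from highest: Bidder K 2840 > Bidder B 2280 > Bidder U 2060 > Bidder Z 1170 > Bidder E 660 > Bidder J 370.
Bidder K wins with the top bid and pays the second-highest, 2280.
Surplus = 2840 − 2280 = 560.

560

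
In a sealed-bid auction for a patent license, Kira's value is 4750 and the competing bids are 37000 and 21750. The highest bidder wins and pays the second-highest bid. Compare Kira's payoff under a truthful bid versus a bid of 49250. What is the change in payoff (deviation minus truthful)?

Payoff change: -32250.

The highest competing bid is 37000.
Bidding truthfully at 4750: the top bid is 37000 (a rival), so Kira loses. Payoff = 0.
Bidding 49250: Kira has the top bid, wins, and pays the second-highest bid 37000. Payoff = 4750 − 37000 = -32250.
Change = -32250 − 0 = -32250.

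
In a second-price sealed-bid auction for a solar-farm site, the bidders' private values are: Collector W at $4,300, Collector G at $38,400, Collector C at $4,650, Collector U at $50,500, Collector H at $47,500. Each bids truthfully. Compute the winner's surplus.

$3,000

Sorted high to low: Collector U $50,500 > Collector H $47,500 > Collector G $38,400 > Collector C $4,650 > Collector W $4,300.
Collector U wins with the top bid and pays the second-highest, $47,500.
Surplus = $50,500 − $47,500 = $3,000.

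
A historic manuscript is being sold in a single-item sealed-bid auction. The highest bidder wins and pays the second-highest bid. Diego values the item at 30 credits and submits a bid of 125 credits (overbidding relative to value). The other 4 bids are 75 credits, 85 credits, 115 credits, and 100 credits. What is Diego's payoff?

Highest competing bid: 115 credits.
Diego's bid 125 credits is the highest overall, so Diego wins and pays the second-highest bid, 115 credits.
Payoff = value − price = 30 credits − 115 credits = -85 credits.

-85 credits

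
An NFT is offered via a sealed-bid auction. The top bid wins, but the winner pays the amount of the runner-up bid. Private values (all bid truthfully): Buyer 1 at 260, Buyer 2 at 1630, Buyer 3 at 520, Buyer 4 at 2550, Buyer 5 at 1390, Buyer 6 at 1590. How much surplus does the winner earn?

Bids in descending order: Buyer 4 2550 > Buyer 2 1630 > Buyer 6 1590 > Buyer 5 1390 > Buyer 3 520 > Buyer 1 260.
Buyer 4 wins with the top bid and pays the second-highest, 1630.
Surplus = 2550 − 1630 = 920.

920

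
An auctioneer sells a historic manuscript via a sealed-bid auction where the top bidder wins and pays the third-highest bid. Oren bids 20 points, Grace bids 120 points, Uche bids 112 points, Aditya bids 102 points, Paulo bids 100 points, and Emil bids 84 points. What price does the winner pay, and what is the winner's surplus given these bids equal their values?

The winner pays 102 points for a surplus of 18 points.

Sorted high to low: Grace 120 points, then Uche 112 points, then Aditya 102 points, then Paulo 100 points, then Emil 84 points, then Oren 20 points.
Grace is the highest bidder, so Grace wins.
Under the third-price rule, the price is the third-highest bid: 102 points.
Surplus = 120 points − 102 points = 18 points.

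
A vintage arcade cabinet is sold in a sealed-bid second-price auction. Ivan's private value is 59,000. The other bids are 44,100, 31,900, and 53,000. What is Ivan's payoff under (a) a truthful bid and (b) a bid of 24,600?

(a) 6,000  (b) 0

The highest competing bid is 53,000.
Bidding truthfully at 59,000: Ivan has the top bid, wins, and pays the second-highest bid 53,000. Payoff = 59,000 − 53,000 = 6,000.
Bidding 24,600: the top bid is 53,000 (a rival), so Ivan loses. Payoff = 0.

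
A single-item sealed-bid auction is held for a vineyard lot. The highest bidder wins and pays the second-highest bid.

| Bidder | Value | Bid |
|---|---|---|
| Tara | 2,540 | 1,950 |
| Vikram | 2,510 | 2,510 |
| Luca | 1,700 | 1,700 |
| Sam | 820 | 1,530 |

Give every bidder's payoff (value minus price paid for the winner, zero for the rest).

Payoffs: Tara 0, Vikram 560, Luca 0, Sam 0.

Ranking the bids: Vikram 2,510; Tara 1,950; Luca 1,700; Sam 1,530.
Vikram has the top bid and wins; the price is the second-highest bid, 1,950.
Vikram's payoff = 2,510 − 1,950 = 560. All other bidders lose, so their payoff is 0.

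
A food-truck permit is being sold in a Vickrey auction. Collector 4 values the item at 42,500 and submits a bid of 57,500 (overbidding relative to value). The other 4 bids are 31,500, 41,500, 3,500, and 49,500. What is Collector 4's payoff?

Payoff = -7,000.

Highest competing bid: 49,500.
Collector 4's bid 57,500 is the highest overall, so Collector 4 wins and pays the second-highest bid, 49,500.
Payoff = value − price = 42,500 − 49,500 = -7,000.
Overbidding won the item at a price above value — truthful bidding would have avoided this loss.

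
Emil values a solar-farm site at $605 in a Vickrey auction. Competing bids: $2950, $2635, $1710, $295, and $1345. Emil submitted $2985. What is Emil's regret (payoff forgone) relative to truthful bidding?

Payoff forgone: $2345.

The highest competing bid is $2950.
Bidding truthfully at $605: the top bid is $2950 (a rival), so Emil loses. Payoff = $0.
Bidding $2985: Emil has the top bid, wins, and pays the second-highest bid $2950. Payoff = $605 − $2950 = -$2345.
Regret = truthful payoff − actual payoff = $0 − -$2345 = $2345.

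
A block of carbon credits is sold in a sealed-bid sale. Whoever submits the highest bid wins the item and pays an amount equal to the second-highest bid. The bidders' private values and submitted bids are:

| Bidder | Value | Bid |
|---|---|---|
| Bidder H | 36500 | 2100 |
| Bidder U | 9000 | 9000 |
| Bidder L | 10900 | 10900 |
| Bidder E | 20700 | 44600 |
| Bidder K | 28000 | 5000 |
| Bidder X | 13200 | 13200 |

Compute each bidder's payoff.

Sorted high to low: Bidder E 44600; Bidder X 13200; Bidder L 10900; Bidder U 9000; Bidder K 5000; Bidder H 2100.
Bidder E has the top bid and wins; the price is the second-highest bid, 13200.
Bidder E's payoff = 20700 − 13200 = 7500. All other bidders lose, so their payoff is 0.

Payoffs: Bidder H 0, Bidder U 0, Bidder L 0, Bidder E 7500, Bidder K 0, Bidder X 0.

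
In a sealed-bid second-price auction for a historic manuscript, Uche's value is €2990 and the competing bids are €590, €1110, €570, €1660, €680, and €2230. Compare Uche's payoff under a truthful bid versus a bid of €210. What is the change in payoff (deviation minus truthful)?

-€760

The highest competing bid is €2230.
Bidding truthfully at €2990: Uche has the top bid, wins, and pays the second-highest bid €2230. Payoff = €2990 − €2230 = €760.
Bidding €210: the top bid is €2230 (a rival), so Uche loses. Payoff = €0.
Change = €0 − €760 = -€760.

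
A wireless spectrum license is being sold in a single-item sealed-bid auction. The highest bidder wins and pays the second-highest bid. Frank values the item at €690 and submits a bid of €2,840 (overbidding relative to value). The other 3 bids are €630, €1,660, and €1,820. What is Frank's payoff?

Highest competing bid: €1,820.
Frank's bid €2,840 is the highest overall, so Frank wins and pays the second-highest bid, €1,820.
Payoff = value − price = €690 − €1,820 = -€1,130.

Frank's payoff: -€1,130.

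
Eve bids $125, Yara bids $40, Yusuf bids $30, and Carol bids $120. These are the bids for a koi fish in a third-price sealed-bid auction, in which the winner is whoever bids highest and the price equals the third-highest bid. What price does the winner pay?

Ranking the bids: Eve $125 > Carol $120 > Yara $40 > Yusuf $30.
Eve is the highest bidder, so Eve wins.
Under the third-price rule, the price is the third-highest bid: $40.

The winner pays $40.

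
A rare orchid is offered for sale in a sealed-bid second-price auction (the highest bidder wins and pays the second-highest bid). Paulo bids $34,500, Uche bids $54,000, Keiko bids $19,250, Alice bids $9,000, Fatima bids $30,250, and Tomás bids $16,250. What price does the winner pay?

Ranking the bids: Uche $54,000; Paulo $34,500; Fatima $30,250; Keiko $19,250; Tomás $16,250; Alice $9,000.
Uche is the highest bidder, so Uche wins.
Under the second-price rule, the price is the second-highest bid: $34,500.

The winner pays $34,500.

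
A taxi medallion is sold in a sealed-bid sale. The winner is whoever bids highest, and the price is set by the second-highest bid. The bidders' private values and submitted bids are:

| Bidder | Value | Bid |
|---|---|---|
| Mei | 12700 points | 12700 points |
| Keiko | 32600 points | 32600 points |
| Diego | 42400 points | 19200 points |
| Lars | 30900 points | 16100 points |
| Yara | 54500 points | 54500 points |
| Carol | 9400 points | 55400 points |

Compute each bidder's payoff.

Mei 0 points, Keiko 0 points, Diego 0 points, Lars 0 points, Yara 0 points, Carol -45100 points.

Ordered from highest: Carol 55400 points; Yara 54500 points; Keiko 32600 points; Diego 19200 points; Lars 16100 points; Mei 12700 points.
Carol has the top bid and wins; the price is the second-highest bid, 54500 points.
Carol's payoff = 9400 points − 54500 points = -45100 points. All other bidders lose, so their payoff is 0.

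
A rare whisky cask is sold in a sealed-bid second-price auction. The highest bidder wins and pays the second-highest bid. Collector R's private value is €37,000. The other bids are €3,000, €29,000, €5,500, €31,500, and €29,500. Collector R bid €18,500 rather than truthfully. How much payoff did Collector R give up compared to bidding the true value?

The highest competing bid is €31,500.
Bidding truthfully at €37,000: Collector R has the top bid, wins, and pays the second-highest bid €31,500. Payoff = €37,000 − €31,500 = €5,500.
Bidding €18,500: the top bid is €31,500 (a rival), so Collector R loses. Payoff = €0.
Regret = truthful payoff − actual payoff = €5,500 − €0 = €5,500.

€5,500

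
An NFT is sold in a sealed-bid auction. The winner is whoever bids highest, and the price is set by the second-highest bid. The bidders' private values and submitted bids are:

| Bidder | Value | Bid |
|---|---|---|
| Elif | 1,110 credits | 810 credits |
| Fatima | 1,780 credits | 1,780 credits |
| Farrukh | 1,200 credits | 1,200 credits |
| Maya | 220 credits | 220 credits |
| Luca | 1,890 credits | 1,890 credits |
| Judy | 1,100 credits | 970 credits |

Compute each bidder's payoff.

Elif 0 credits, Fatima 0 credits, Farrukh 0 credits, Maya 0 credits, Luca 110 credits, Judy 0 credits.

Ranking the bids: Luca 1,890 credits, then Fatima 1,780 credits, then Farrukh 1,200 credits, then Judy 970 credits, then Elif 810 credits, then Maya 220 credits.
Luca has the top bid and wins; the price is the second-highest bid, 1,780 credits.
Luca's payoff = 1,890 credits − 1,780 credits = 110 credits. All other bidders lose, so their payoff is 0.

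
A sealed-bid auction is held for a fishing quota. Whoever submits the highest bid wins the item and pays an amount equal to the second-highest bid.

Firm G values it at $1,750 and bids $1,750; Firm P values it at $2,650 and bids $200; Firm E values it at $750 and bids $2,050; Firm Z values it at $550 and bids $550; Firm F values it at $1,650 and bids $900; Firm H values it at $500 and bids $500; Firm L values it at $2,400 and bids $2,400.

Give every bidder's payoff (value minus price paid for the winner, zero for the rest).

Firm G $0, Firm P $0, Firm E $0, Firm Z $0, Firm F $0, Firm H $0, Firm L $350.

Ordered from highest: Firm L $2,400, then Firm E $2,050, then Firm G $1,750, then Firm F $900, then Firm Z $550, then Firm H $500, then Firm P $200.
Firm L has the top bid and wins; the price is the second-highest bid, $2,050.
Firm L's payoff = $2,400 − $2,050 = $350. All other bidders lose, so their payoff is 0.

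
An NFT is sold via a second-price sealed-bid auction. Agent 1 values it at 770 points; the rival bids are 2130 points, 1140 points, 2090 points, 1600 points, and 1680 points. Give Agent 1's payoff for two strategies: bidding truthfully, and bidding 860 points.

Truthful: 0 points; alternative: 0 points.

The highest competing bid is 2130 points.
Bidding truthfully at 770 points: the top bid is 2130 points (a rival), so Agent 1 loses. Payoff = 0 points.
Bidding 860 points: the top bid is 2130 points (a rival), so Agent 1 loses. Payoff = 0 points.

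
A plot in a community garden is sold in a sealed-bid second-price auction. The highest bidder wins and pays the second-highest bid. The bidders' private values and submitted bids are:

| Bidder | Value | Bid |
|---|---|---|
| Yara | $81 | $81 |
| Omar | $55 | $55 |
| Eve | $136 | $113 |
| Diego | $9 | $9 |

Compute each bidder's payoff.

Payoffs: Yara $0, Omar $0, Eve $55, Diego $0.

Sorted high to low: Eve $113 > Yara $81 > Omar $55 > Diego $9.
Eve has the top bid and wins; the price is the second-highest bid, $81.
Eve's payoff = $136 − $81 = $55. All other bidders lose, so their payoff is 0.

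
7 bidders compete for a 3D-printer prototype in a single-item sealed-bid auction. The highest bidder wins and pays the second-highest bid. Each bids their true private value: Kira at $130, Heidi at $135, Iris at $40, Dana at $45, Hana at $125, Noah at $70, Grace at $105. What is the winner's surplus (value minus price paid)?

Winner's surplus: $5.

Ordered from highest: Heidi $135 > Kira $130 > Hana $125 > Grace $105 > Noah $70 > Dana $45 > Iris $40.
Heidi wins with the top bid and pays the second-highest, $130.
Surplus = $135 − $130 = $5.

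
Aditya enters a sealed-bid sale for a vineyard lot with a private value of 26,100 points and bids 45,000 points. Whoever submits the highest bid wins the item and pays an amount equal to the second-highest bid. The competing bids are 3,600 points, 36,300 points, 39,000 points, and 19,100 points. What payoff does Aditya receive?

-12,900 points

Highest competing bid: 39,000 points.
Aditya's bid 45,000 points is the highest overall, so Aditya wins and pays the second-highest bid, 39,000 points.
Payoff = value − price = 26,100 points − 39,000 points = -12,900 points.
Overbidding won the item at a price above value — truthful bidding would have avoided this loss.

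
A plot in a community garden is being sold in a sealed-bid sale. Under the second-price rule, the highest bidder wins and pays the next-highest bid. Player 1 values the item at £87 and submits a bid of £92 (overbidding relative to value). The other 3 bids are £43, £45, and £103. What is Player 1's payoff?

Payoff = £0.

Highest competing bid: £103.
Player 1's bid £92 is not the highest, so Player 1 loses, pays nothing, and earns zero payoff.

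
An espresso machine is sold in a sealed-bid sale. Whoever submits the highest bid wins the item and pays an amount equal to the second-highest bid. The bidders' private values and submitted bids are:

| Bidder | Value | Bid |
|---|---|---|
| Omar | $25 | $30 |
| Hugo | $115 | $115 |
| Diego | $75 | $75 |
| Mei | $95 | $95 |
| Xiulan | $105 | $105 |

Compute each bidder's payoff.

Omar $0, Hugo $10, Diego $0, Mei $0, Xiulan $0.

Ordered from highest: Hugo $115 > Xiulan $105 > Mei $95 > Diego $75 > Omar $30.
Hugo has the top bid and wins; the price is the second-highest bid, $105.
Hugo's payoff = $115 − $105 = $10. All other bidders lose, so their payoff is 0.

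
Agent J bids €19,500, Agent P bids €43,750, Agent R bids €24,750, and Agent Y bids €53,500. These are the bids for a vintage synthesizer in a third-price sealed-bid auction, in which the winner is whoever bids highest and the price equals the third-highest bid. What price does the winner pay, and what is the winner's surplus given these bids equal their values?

Price €24,750; surplus €28,750.

Bids in descending order: Agent Y €53,500; Agent P €43,750; Agent R €24,750; Agent J €19,500.
Agent Y is the highest bidder, so Agent Y wins.
Under the third-price rule, the price is the third-highest bid: €24,750.
Surplus = €53,500 − €24,750 = €28,750.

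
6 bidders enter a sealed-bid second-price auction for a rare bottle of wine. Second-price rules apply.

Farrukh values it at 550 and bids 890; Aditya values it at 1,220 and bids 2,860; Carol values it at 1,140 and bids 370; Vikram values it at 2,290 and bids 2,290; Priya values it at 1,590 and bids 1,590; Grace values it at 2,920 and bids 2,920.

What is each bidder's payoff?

Bids in descending order: Grace 2,920 > Aditya 2,860 > Vikram 2,290 > Priya 1,590 > Farrukh 890 > Carol 370.
Grace has the top bid and wins; the price is the second-highest bid, 2,860.
Grace's payoff = 2,920 − 2,860 = 60. All other bidders lose, so their payoff is 0.

Farrukh 0, Aditya 0, Carol 0, Vikram 0, Priya 0, Grace 60.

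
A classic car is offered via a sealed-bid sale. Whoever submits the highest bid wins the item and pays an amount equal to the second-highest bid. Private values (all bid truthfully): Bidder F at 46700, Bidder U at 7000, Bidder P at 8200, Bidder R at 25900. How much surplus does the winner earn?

Winner's surplus: 20800.

Sorted high to low: Bidder F 46700, then Bidder R 25900, then Bidder P 8200, then Bidder U 7000.
Bidder F wins with the top bid and pays the second-highest, 25900.
Surplus = 46700 − 25900 = 20800.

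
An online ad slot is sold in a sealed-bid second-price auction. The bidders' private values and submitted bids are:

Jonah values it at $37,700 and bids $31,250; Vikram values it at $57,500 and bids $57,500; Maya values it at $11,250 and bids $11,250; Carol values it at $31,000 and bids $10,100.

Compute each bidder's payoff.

Payoffs: Jonah $0, Vikram $26,250, Maya $0, Carol $0.

Ordered from highest: Vikram $57,500; Jonah $31,250; Maya $11,250; Carol $10,100.
Vikram has the top bid and wins; the price is the second-highest bid, $31,250.
Vikram's payoff = $57,500 − $31,250 = $26,250. All other bidders lose, so their payoff is 0.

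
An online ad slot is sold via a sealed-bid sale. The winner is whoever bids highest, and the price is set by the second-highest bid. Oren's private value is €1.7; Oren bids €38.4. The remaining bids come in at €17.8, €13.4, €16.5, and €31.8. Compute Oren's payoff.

Highest competing bid: €31.8.
Oren's bid €38.4 is the highest overall, so Oren wins and pays the second-highest bid, €31.8.
Payoff = value − price = €1.7 − €31.8 = -€30.1.
Overbidding won the item at a price above value — truthful bidding would have avoided this loss.

Oren's payoff: -€30.1.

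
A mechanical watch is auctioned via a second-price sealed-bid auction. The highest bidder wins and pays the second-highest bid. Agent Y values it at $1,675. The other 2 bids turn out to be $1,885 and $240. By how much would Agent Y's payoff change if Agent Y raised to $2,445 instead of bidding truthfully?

The highest competing bid is $1,885.
Bidding truthfully at $1,675: the top bid is $1,885 (a rival), so Agent Y loses. Payoff = $0.
Bidding $2,445: Agent Y has the top bid, wins, and pays the second-highest bid $1,885. Payoff = $1,675 − $1,885 = -$210.
Change = -$210 − $0 = -$210.

Change in payoff: -$210.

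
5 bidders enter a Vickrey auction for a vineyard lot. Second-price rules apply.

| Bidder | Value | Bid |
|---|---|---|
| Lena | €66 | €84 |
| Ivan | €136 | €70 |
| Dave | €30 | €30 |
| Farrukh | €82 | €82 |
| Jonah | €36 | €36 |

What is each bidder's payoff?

Lena -€16, Ivan €0, Dave €0, Farrukh €0, Jonah €0.

Bids in descending order: Lena €84 > Farrukh €82 > Ivan €70 > Jonah €36 > Dave €30.
Lena has the top bid and wins; the price is the second-highest bid, €82.
Lena's payoff = €66 − €82 = -€16. All other bidders lose, so their payoff is 0.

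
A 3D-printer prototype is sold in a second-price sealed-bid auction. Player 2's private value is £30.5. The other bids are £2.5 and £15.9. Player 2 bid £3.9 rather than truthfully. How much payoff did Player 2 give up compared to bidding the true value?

The highest competing bid is £15.9.
Bidding truthfully at £30.5: Player 2 has the top bid, wins, and pays the second-highest bid £15.9. Payoff = £30.5 − £15.9 = £14.6.
Bidding £3.9: the top bid is £15.9 (a rival), so Player 2 loses. Payoff = £0.0.
Regret = truthful payoff − actual payoff = £14.6 − £0.0 = £14.6.
This is the dominant-strategy logic: truthful bidding weakly beats any alternative.

Payoff forgone: £14.6.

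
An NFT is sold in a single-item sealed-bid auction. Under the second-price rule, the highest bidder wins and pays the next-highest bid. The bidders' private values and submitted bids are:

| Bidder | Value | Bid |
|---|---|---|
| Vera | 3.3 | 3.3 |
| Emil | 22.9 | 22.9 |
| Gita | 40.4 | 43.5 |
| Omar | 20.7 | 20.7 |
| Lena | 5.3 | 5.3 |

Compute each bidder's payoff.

Vera 0.0, Emil 0.0, Gita 17.5, Omar 0.0, Lena 0.0.

Ordered from highest: Gita 43.5 > Emil 22.9 > Omar 20.7 > Lena 5.3 > Vera 3.3.
Gita has the top bid and wins; the price is the second-highest bid, 22.9.
Gita's payoff = 40.4 − 22.9 = 17.5. All other bidders lose, so their payoff is 0.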